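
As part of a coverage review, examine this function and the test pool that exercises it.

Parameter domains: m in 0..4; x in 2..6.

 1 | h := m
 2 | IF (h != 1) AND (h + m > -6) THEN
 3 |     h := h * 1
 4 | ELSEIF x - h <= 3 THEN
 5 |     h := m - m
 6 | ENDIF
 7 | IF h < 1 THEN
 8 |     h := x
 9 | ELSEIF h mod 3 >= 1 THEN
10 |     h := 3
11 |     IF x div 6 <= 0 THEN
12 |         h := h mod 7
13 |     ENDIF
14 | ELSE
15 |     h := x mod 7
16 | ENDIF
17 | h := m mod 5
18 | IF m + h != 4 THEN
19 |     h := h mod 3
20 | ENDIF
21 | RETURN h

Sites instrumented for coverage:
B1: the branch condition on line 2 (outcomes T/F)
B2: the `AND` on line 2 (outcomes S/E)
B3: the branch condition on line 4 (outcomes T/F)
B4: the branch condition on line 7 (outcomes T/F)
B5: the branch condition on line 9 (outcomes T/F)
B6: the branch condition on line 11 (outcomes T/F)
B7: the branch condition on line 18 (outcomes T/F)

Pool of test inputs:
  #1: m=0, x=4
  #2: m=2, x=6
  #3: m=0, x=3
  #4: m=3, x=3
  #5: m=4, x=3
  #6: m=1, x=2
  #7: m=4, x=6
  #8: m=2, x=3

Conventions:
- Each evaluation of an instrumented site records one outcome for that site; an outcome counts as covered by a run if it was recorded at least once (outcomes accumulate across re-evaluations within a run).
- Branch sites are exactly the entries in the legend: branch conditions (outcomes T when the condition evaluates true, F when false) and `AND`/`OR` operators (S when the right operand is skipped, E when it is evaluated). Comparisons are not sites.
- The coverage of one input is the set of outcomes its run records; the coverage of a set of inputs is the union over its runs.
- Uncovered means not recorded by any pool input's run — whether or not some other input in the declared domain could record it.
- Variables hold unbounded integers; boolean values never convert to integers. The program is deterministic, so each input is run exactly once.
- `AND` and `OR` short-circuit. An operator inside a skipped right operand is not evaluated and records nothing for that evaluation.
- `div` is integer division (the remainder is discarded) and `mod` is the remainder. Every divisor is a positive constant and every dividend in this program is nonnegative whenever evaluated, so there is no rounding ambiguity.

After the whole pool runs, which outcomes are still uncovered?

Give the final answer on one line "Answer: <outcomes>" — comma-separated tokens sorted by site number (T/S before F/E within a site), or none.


test 1 (m=0, x=4) fires B2->E, B1->T, B4->T, B7->T; hits B1=T, B2=E, B4=T, B7=T
test 2 (m=2, x=6) fires B2->E, B1->T, B4->F, B5->T, B6->F, B7->F; hits B1=T, B2=E, B4=F, B5=T, B6=F, B7=F
test 3 (m=0, x=3) fires B2->E, B1->T, B4->T, B7->T; hits B1=T, B2=E, B4=T, B7=T
test 4 (m=3, x=3) fires B2->E, B1->T, B4->F, B5->F, B7->T; hits B1=T, B2=E, B4=F, B5=F, B7=T
test 5 (m=4, x=3) fires B2->E, B1->T, B4->F, B5->T, B6->T, B7->T; hits B1=T, B2=E, B4=F, B5=T, B6=T, B7=T
test 6 (m=1, x=2) fires B2->S, B1->F, B3->T, B4->T, B7->T; hits B1=F, B2=S, B3=T, B4=T, B7=T
test 7 (m=4, x=6) fires B2->E, B1->T, B4->F, B5->T, B6->F, B7->T; hits B1=T, B2=E, B4=F, B5=T, B6=F, B7=T
test 8 (m=2, x=3) fires B2->E, B1->T, B4->F, B5->T, B6->T, B7->F; hits B1=T, B2=E, B4=F, B5=T, B6=T, B7=F
union over the pool: B1=T, B1=F, B2=S, B2=E, B3=T, B4=T, B4=F, B5=T, B5=F, B6=T, B6=F, B7=T, B7=F
uncovered (1 of 14): B3=F
Answer: B3=F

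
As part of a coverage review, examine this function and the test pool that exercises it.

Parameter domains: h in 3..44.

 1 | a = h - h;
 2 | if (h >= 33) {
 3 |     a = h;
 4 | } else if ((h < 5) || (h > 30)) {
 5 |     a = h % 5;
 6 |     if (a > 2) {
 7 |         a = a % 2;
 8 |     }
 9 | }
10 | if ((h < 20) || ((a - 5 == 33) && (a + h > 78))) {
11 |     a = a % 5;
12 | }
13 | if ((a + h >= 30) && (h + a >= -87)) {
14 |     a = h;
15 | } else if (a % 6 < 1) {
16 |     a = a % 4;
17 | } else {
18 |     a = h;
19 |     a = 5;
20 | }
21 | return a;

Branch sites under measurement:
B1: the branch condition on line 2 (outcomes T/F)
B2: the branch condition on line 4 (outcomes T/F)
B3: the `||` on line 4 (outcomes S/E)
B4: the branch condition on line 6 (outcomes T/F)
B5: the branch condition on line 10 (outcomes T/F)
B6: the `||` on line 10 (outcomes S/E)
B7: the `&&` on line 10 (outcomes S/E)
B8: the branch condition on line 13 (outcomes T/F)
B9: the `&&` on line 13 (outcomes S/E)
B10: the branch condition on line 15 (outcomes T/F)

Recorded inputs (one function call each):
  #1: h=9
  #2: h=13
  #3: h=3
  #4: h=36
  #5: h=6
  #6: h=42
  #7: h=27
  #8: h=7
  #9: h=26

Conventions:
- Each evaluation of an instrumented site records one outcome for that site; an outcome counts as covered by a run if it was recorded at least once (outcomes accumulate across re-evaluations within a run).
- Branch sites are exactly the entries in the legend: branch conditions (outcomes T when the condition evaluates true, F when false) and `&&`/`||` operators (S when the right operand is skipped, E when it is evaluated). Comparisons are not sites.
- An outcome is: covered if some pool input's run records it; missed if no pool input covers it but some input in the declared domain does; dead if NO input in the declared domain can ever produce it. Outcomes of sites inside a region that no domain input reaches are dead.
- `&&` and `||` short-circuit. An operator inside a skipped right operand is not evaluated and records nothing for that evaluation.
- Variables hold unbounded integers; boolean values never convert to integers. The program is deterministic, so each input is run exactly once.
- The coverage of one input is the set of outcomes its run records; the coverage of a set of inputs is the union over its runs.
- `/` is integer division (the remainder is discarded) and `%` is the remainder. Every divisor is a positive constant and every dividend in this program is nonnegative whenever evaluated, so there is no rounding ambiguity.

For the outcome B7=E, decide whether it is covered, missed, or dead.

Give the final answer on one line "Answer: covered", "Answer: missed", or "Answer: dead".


no pool input records B7=E
but domain input (h=38) does record it -> reachable, so missed
Answer: missed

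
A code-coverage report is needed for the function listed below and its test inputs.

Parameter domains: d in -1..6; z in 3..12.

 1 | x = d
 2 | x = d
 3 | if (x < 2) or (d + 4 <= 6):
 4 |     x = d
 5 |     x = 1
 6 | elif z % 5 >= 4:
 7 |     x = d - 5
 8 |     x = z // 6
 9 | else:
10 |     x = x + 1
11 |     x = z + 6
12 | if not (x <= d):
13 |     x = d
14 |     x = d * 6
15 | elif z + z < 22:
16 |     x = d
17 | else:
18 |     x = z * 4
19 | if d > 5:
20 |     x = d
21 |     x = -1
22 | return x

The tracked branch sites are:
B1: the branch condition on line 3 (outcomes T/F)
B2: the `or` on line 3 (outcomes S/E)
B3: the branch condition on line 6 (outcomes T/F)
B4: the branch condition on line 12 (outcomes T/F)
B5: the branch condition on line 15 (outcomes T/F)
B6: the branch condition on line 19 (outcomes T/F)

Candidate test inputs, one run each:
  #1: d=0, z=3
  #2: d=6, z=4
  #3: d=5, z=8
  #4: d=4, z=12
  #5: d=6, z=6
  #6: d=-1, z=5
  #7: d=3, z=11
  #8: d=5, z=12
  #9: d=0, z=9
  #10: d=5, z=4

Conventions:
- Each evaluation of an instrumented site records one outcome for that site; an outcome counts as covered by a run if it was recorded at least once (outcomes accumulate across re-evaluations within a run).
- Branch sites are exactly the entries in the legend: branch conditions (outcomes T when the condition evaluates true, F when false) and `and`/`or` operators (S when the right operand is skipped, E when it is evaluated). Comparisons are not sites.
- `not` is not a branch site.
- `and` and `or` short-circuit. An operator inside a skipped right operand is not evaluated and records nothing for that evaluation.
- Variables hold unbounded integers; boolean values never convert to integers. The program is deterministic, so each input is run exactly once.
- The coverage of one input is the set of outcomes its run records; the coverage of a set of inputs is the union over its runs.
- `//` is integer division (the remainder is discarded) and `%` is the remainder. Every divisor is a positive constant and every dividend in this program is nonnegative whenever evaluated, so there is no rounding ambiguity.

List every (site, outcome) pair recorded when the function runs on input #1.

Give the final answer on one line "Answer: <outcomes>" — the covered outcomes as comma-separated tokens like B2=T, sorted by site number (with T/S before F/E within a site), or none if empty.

Tracing the run of input #1 (d=0, z=3):
  B2->S, B1->T, B4->T, B6->F
as a set, this run covers: B1=T, B2=S, B4=T, B6=F

Answer: B1=T, B2=S, B4=T, B6=F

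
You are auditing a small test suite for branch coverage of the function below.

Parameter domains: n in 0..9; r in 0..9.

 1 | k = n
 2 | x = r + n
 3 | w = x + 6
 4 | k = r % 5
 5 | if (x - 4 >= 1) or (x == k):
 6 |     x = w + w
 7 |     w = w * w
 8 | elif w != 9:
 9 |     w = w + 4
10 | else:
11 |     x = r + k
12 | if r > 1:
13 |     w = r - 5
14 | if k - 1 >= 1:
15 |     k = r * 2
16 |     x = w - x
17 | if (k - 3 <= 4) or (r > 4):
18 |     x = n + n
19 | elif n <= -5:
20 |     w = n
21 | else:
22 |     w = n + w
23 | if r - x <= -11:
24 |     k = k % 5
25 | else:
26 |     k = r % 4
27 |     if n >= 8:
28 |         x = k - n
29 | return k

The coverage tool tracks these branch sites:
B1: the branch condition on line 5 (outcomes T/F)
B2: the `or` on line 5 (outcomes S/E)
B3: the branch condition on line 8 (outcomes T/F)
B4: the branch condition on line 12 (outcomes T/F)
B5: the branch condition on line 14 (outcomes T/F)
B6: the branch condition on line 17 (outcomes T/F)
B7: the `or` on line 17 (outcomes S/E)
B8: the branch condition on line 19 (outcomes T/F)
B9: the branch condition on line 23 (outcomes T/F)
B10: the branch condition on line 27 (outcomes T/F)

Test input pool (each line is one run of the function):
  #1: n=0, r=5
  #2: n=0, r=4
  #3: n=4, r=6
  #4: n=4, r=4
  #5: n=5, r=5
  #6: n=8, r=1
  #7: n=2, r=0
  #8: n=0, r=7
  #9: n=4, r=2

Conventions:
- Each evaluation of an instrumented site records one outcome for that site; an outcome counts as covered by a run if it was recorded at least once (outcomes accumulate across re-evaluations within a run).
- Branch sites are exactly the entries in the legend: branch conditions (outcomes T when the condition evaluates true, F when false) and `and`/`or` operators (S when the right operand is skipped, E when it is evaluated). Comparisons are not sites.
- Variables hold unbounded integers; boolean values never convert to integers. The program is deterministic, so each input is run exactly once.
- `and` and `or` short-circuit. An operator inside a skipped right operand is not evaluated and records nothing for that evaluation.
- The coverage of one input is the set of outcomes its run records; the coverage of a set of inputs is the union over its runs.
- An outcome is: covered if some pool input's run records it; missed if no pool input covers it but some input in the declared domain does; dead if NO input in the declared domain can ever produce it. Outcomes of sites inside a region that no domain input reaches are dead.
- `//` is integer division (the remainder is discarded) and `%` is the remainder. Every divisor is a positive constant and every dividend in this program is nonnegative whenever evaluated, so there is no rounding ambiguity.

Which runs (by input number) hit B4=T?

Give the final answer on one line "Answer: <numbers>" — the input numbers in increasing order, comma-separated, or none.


input #1 (n=0, r=5): covers B4=T
input #2 (n=0, r=4): covers B4=T
input #3 (n=4, r=6): covers B4=T
input #4 (n=4, r=4): covers B4=T
input #5 (n=5, r=5): covers B4=T
input #6 (n=8, r=1): misses B4=T
input #7 (n=2, r=0): misses B4=T
input #8 (n=0, r=7): covers B4=T
input #9 (n=4, r=2): covers B4=T
Answer: 1, 2, 3, 4, 5, 8, 9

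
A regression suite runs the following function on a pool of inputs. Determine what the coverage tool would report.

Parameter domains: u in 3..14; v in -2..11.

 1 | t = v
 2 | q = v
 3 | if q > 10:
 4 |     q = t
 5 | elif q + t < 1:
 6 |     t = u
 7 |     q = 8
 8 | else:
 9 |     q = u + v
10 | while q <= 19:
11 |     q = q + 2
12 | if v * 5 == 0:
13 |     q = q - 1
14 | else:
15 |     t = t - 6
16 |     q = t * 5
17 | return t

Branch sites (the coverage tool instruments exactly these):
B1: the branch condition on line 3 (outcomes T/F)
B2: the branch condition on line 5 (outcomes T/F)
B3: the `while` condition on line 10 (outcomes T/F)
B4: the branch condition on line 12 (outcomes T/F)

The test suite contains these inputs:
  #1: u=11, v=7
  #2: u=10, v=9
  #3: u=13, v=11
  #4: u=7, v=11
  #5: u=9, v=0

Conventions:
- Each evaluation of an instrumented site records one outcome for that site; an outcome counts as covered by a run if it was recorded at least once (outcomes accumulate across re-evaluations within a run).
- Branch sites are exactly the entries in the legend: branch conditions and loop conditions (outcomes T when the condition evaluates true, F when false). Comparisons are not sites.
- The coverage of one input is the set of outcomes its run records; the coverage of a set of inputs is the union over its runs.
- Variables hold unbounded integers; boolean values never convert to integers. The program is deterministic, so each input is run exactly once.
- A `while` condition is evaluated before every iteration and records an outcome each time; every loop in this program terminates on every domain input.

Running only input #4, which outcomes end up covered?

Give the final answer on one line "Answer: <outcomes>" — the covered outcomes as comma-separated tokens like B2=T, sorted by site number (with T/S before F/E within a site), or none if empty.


Running input #4 (u=7, v=11), event by event:
  B1->T, B3->T, B3->T, B3->T, B3->T, B3->T, B3->F, B4->F
deduplicating events, the covered set is: B1=T, B3=T, B3=F, B4=F
Answer: B1=T, B3=T, B3=F, B4=F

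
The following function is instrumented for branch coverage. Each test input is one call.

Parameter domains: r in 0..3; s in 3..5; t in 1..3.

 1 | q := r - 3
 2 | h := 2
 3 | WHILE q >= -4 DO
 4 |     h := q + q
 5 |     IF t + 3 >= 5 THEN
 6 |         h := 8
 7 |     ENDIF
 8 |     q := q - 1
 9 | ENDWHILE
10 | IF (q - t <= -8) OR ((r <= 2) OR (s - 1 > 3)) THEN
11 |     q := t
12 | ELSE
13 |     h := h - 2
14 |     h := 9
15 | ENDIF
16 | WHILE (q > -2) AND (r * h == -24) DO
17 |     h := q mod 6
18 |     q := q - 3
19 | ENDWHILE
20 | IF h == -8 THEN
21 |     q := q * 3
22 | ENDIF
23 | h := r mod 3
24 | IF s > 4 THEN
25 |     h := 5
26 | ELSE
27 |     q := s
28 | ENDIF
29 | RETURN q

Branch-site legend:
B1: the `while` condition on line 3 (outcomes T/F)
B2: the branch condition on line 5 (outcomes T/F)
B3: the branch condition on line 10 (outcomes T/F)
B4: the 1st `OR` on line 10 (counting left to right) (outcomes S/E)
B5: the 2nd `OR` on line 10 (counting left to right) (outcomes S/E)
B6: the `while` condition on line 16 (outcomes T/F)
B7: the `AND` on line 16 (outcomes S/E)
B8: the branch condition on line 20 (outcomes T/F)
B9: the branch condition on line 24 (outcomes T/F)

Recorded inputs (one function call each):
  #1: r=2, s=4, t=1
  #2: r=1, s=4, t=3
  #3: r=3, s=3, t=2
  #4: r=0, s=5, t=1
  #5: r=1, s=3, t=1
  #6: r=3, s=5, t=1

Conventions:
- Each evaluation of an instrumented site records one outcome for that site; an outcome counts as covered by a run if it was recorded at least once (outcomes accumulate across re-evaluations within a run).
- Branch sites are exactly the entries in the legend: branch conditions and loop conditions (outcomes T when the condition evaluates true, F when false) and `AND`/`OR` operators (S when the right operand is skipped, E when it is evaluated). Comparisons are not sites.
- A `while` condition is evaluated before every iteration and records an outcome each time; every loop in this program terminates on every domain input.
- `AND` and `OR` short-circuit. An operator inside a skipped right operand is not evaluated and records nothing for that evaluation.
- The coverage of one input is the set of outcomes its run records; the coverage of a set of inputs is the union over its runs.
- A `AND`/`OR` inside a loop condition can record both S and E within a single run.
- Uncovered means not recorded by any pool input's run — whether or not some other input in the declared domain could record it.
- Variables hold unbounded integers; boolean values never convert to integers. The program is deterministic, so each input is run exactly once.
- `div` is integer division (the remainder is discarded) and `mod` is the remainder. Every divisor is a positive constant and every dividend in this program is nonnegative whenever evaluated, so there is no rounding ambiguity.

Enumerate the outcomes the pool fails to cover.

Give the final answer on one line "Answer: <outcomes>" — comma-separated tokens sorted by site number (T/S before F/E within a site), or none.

input #1, r=2, s=4, t=1: events B1->T, B2->F, B1->T, B2->F, B1->T, B2->F, B1->T, B2->F, B1->F, B4->E, B5->S, B3->T, B7->E, B6->F, ...; outcomes B1=T, B1=F, B2=F, B3=T, B4=E, B5=S, B6=F, B7=E, B8=T, B9=F
input #2, r=1, s=4, t=3: events B1->T, B2->T, B1->T, B2->T, B1->T, B2->T, B1->F, B4->S, B3->T, B7->E, B6->F, B8->F, B9->F; outcomes B1=T, B1=F, B2=T, B3=T, B4=S, B6=F, B7=E, B8=F, B9=F
input #3, r=3, s=3, t=2: events B1->T, B2->T, B1->T, B2->T, B1->T, B2->T, B1->T, B2->T, B1->T, B2->T, B1->F, B4->E, B5->E, B3->F, ...; outcomes B1=T, B1=F, B2=T, B3=F, B4=E, B5=E, B6=F, B7=S, B8=F, B9=F
input #4, r=0, s=5, t=1: events B1->T, B2->F, B1->T, B2->F, B1->F, B4->E, B5->S, B3->T, B7->E, B6->F, B8->T, B9->T; outcomes B1=T, B1=F, B2=F, B3=T, B4=E, B5=S, B6=F, B7=E, B8=T, B9=T
input #5, r=1, s=3, t=1: events B1->T, B2->F, B1->T, B2->F, B1->T, B2->F, B1->F, B4->E, B5->S, B3->T, B7->E, B6->F, B8->T, B9->F; outcomes B1=T, B1=F, B2=F, B3=T, B4=E, B5=S, B6=F, B7=E, B8=T, B9=F
input #6, r=3, s=5, t=1: events B1->T, B2->F, B1->T, B2->F, B1->T, B2->F, B1->T, B2->F, B1->T, B2->F, B1->F, B4->E, B5->E, B3->T, ...; outcomes B1=T, B1=F, B2=F, B3=T, B4=E, B5=E, B6=T, B6=F, B7=S, B7=E, B8=F, B9=T
union over the pool: B1=T, B1=F, B2=T, B2=F, B3=T, B3=F, B4=S, B4=E, B5=S, B5=E, B6=T, B6=F, B7=S, B7=E, B8=T, B8=F, B9=T, B9=F
uncovered (0 of 18): none

Answer: none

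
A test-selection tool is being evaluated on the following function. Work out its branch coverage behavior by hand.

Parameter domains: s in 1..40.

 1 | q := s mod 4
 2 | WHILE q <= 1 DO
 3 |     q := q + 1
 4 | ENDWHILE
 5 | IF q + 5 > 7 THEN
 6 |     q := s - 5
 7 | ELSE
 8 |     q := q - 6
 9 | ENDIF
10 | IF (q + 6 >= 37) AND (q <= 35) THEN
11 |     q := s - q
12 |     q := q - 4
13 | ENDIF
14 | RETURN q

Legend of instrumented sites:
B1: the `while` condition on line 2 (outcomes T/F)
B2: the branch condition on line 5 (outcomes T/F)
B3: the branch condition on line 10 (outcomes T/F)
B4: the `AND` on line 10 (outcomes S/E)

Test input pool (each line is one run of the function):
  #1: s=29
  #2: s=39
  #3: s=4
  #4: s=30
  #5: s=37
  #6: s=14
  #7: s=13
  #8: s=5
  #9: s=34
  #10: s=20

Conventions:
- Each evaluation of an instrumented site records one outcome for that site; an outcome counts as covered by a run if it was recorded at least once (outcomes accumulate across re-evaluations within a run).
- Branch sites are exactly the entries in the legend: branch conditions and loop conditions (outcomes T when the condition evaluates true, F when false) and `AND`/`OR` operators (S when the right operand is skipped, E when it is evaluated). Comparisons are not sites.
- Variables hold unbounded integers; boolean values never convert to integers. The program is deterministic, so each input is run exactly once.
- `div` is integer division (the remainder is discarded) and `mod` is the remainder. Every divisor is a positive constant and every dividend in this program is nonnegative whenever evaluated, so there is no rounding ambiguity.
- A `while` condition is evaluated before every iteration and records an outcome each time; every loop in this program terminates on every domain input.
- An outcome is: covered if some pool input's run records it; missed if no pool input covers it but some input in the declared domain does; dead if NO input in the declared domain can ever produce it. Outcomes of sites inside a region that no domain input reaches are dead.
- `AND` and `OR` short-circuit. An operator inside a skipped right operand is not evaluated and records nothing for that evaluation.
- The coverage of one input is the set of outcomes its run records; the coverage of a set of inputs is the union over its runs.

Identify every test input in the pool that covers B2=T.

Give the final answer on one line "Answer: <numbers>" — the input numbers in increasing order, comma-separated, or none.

input #1 (s=29): never hits B2=T
input #2 (s=39): hits B2=T
input #3 (s=4): never hits B2=T
input #4 (s=30): never hits B2=T
input #5 (s=37): never hits B2=T
input #6 (s=14): never hits B2=T
input #7 (s=13): never hits B2=T
input #8 (s=5): never hits B2=T
input #9 (s=34): never hits B2=T
input #10 (s=20): never hits B2=T

Answer: 2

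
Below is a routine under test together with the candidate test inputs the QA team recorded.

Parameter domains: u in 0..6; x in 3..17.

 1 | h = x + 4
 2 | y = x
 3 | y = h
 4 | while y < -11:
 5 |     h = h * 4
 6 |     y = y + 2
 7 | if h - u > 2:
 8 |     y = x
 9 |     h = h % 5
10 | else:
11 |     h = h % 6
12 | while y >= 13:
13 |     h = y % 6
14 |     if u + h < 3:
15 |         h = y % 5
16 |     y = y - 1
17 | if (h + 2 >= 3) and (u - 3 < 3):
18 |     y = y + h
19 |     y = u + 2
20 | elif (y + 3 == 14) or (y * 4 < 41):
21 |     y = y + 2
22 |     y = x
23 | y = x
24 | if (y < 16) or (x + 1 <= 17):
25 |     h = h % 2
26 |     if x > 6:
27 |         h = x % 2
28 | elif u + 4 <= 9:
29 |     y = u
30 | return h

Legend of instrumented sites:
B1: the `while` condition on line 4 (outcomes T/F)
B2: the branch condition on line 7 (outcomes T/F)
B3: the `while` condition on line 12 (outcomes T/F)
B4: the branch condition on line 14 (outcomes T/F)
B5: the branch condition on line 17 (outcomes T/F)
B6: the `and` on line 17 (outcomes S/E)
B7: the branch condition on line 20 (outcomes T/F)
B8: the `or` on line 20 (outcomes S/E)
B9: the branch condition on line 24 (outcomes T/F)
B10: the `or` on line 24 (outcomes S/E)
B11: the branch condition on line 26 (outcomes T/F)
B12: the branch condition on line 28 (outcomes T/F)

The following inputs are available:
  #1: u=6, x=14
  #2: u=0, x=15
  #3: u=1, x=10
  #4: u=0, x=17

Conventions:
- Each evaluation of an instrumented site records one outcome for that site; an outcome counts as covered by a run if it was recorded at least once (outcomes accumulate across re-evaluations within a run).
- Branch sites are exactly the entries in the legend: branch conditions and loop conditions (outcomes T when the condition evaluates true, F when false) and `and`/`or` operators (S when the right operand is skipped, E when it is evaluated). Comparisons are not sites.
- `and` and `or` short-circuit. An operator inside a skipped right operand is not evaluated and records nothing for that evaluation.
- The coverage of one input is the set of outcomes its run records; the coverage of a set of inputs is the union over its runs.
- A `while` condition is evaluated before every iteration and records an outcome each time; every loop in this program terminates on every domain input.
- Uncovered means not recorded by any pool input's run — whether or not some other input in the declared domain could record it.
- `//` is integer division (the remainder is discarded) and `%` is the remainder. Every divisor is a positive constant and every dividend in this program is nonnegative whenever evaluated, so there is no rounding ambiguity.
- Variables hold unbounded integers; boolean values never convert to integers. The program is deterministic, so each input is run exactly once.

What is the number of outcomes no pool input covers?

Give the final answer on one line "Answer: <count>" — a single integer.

input #1 (u=6, x=14): events B1->F, B2->T, B3->T, B4->F, B3->T, B4->F, B3->F, B6->E, B5->F, B8->E, B7->F, B10->S, B9->T, B11->T; covers B1=F, B2=T, B3=T, B3=F, B4=F, B5=F, B6=E, B7=F, B8=E, B9=T, B10=S, B11=T
input #2 (u=0, x=15): events B1->F, B2->T, B3->T, B4->F, B3->T, B4->T, B3->T, B4->T, B3->F, B6->E, B5->T, B10->S, B9->T, B11->T; covers B1=F, B2=T, B3=T, B3=F, B4=T, B4=F, B5=T, B6=E, B9=T, B10=S, B11=T
input #3 (u=1, x=10): events B1->F, B2->T, B3->F, B6->E, B5->T, B10->S, B9->T, B11->T; covers B1=F, B2=T, B3=F, B5=T, B6=E, B9=T, B10=S, B11=T
input #4 (u=0, x=17): events B1->F, B2->T, B3->T, B4->F, B3->T, B4->F, B3->T, B4->F, B3->T, B4->T, B3->T, B4->T, B3->F, B6->E, ...; covers B1=F, B2=T, B3=T, B3=F, B4=T, B4=F, B5=T, B6=E, B9=F, B10=E, B12=T
union over the pool: B1=F, B2=T, B3=T, B3=F, B4=T, B4=F, B5=T, B5=F, B6=E, B7=F, B8=E, B9=T, B9=F, B10=S, B10=E, B11=T, B12=T
uncovered (7 of 24): B1=T, B2=F, B6=S, B7=T, B8=S, B11=F, B12=F

Answer: 7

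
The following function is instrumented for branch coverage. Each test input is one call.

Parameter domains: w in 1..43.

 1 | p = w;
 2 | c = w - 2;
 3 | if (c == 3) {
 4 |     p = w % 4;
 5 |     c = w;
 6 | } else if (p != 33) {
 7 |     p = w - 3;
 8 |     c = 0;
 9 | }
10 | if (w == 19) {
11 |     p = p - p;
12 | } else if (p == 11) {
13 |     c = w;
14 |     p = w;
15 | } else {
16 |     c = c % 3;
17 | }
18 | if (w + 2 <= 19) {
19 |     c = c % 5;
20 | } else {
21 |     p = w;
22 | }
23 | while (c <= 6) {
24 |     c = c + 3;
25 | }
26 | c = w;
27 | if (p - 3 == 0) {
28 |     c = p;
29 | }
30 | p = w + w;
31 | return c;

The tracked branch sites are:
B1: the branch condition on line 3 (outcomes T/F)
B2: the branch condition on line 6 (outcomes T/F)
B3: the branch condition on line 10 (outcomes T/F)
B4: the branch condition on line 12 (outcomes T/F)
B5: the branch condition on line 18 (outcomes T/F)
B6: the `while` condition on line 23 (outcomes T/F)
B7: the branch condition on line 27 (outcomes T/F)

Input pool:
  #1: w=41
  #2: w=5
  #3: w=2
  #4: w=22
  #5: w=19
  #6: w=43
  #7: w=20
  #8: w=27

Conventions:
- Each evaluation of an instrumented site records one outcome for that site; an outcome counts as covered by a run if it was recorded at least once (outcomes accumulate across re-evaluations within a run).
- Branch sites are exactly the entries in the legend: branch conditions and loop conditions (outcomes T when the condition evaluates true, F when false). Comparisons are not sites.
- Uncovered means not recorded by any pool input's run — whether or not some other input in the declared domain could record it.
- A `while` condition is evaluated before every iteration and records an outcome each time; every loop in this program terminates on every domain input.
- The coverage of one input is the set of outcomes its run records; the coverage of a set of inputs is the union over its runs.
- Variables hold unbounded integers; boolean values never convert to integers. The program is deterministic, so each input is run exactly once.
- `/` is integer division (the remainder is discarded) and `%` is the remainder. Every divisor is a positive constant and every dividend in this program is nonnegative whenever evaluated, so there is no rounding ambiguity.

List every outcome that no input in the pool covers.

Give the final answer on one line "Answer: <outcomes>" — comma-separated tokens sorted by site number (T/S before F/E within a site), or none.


input #1, w=41: events B1->F, B2->T, B3->F, B4->F, B5->F, B6->T, B6->T, B6->T, B6->F, B7->F; outcomes B1=F, B2=T, B3=F, B4=F, B5=F, B6=T, B6=F, B7=F
input #2, w=5: events B1->T, B3->F, B4->F, B5->T, B6->T, B6->T, B6->F, B7->F; outcomes B1=T, B3=F, B4=F, B5=T, B6=T, B6=F, B7=F
input #3, w=2: events B1->F, B2->T, B3->F, B4->F, B5->T, B6->T, B6->T, B6->T, B6->F, B7->F; outcomes B1=F, B2=T, B3=F, B4=F, B5=T, B6=T, B6=F, B7=F
input #4, w=22: events B1->F, B2->T, B3->F, B4->F, B5->F, B6->T, B6->T, B6->T, B6->F, B7->F; outcomes B1=F, B2=T, B3=F, B4=F, B5=F, B6=T, B6=F, B7=F
input #5, w=19: events B1->F, B2->T, B3->T, B5->F, B6->T, B6->T, B6->T, B6->F, B7->F; outcomes B1=F, B2=T, B3=T, B5=F, B6=T, B6=F, B7=F
input #6, w=43: events B1->F, B2->T, B3->F, B4->F, B5->F, B6->T, B6->T, B6->T, B6->F, B7->F; outcomes B1=F, B2=T, B3=F, B4=F, B5=F, B6=T, B6=F, B7=F
input #7, w=20: events B1->F, B2->T, B3->F, B4->F, B5->F, B6->T, B6->T, B6->T, B6->F, B7->F; outcomes B1=F, B2=T, B3=F, B4=F, B5=F, B6=T, B6=F, B7=F
input #8, w=27: events B1->F, B2->T, B3->F, B4->F, B5->F, B6->T, B6->T, B6->T, B6->F, B7->F; outcomes B1=F, B2=T, B3=F, B4=F, B5=F, B6=T, B6=F, B7=F
union over the pool: B1=T, B1=F, B2=T, B3=T, B3=F, B4=F, B5=T, B5=F, B6=T, B6=F, B7=F
uncovered (3 of 14): B2=F, B4=T, B7=T
Answer: B2=F, B4=T, B7=T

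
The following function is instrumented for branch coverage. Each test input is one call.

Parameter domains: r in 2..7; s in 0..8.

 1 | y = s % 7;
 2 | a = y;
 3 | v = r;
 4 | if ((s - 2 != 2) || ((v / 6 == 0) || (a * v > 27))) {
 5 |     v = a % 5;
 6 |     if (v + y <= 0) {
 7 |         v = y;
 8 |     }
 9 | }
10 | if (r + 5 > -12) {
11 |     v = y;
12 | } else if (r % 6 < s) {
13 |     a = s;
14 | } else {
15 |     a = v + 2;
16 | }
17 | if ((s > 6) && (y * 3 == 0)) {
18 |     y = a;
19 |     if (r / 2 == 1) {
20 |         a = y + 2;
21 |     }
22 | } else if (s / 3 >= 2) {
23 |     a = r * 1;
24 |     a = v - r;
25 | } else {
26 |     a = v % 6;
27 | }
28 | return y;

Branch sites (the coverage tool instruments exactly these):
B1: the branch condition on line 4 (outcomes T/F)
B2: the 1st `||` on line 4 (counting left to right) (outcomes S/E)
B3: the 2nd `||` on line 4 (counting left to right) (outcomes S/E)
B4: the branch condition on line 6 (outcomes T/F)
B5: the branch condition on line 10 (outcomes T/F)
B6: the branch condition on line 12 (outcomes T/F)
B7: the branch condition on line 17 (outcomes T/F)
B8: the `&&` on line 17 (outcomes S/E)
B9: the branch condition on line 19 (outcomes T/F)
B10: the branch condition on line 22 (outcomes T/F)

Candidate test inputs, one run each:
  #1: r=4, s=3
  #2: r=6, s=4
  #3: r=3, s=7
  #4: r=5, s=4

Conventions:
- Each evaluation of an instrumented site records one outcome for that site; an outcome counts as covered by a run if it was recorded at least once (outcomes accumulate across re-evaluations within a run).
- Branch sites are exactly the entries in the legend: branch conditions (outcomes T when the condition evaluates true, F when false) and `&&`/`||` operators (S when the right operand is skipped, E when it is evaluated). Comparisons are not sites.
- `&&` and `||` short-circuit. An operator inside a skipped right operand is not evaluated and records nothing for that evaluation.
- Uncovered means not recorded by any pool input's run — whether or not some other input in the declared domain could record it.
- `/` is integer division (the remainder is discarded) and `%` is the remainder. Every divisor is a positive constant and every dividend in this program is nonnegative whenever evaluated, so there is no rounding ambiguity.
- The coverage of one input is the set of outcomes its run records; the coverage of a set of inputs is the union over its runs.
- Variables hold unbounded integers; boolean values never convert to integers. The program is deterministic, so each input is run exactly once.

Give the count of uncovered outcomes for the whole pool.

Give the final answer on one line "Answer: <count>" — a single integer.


#1 (r=4, s=3) -> covered: B1=T, B2=S, B4=F, B5=T, B7=F, B8=S, B10=F
#2 (r=6, s=4) -> covered: B1=F, B2=E, B3=E, B5=T, B7=F, B8=S, B10=F
#3 (r=3, s=7) -> covered: B1=T, B2=S, B4=T, B5=T, B7=T, B8=E, B9=T
#4 (r=5, s=4) -> covered: B1=T, B2=E, B3=S, B4=F, B5=T, B7=F, B8=S, B10=F
union over the pool: B1=T, B1=F, B2=S, B2=E, B3=S, B3=E, B4=T, B4=F, B5=T, B7=T, B7=F, B8=S, B8=E, B9=T, B10=F
uncovered (5 of 20): B5=F, B6=T, B6=F, B9=F, B10=T
Answer: 5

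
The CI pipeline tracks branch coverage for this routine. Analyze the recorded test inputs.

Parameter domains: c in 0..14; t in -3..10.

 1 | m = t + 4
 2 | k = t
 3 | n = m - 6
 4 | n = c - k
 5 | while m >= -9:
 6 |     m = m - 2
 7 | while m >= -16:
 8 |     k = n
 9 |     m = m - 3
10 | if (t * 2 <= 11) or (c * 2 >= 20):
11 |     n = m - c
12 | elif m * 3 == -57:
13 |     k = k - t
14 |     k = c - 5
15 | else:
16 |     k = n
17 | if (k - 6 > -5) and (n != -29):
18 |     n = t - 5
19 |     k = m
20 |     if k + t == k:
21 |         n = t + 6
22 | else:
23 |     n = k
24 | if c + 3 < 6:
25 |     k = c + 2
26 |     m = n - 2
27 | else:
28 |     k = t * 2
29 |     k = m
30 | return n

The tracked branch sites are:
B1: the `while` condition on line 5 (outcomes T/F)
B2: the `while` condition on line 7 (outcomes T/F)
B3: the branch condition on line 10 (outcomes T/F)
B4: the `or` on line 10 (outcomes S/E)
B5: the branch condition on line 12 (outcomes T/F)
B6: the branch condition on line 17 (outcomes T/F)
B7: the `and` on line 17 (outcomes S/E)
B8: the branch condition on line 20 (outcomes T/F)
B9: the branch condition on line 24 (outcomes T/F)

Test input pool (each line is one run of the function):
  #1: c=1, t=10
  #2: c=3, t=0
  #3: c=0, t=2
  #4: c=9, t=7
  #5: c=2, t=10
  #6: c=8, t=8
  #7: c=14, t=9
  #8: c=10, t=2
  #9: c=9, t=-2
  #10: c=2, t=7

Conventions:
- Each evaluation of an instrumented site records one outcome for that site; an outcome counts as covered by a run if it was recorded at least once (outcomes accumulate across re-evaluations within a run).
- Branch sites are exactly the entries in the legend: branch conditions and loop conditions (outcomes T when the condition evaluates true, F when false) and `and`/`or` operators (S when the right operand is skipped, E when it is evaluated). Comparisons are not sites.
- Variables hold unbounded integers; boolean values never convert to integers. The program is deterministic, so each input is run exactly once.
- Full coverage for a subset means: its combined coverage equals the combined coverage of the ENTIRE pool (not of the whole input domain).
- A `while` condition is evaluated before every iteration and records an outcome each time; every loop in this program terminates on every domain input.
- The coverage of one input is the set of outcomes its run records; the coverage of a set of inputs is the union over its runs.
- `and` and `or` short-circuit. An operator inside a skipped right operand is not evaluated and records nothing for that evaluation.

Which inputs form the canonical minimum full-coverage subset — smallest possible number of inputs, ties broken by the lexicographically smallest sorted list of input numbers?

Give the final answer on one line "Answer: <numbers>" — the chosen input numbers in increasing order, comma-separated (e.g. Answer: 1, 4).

#1 (c=1, t=10) -> B1->T, B1->T, B1->T, B1->T, B1->T, B1->T, B1->T, B1->T, B1->T, B1->T, B1->T, B1->T, B1->F, B2->T, ...; covered: B1=T, B1=F, B2=T, B2=F, B3=F, B4=E, B5=T, B6=F, B7=S, B9=T
#2 (c=3, t=0) -> B1->T, B1->T, B1->T, B1->T, B1->T, B1->T, B1->T, B1->F, B2->T, B2->T, B2->T, B2->F, B4->S, B3->T, ...; covered: B1=T, B1=F, B2=T, B2=F, B3=T, B4=S, B6=T, B7=E, B8=T, B9=F
#3 (c=0, t=2) -> B1->T, B1->T, B1->T, B1->T, B1->T, B1->T, B1->T, B1->T, B1->F, B2->T, B2->T, B2->T, B2->F, B4->S, ...; covered: B1=T, B1=F, B2=T, B2=F, B3=T, B4=S, B6=F, B7=S, B9=T
#4 (c=9, t=7) -> B1->T, B1->T, B1->T, B1->T, B1->T, B1->T, B1->T, B1->T, B1->T, B1->T, B1->T, B1->F, B2->T, B2->T, ...; covered: B1=T, B1=F, B2=T, B2=F, B3=F, B4=E, B5=F, B6=T, B7=E, B8=F, B9=F
#5 (c=2, t=10) -> B1->T, B1->T, B1->T, B1->T, B1->T, B1->T, B1->T, B1->T, B1->T, B1->T, B1->T, B1->T, B1->F, B2->T, ...; covered: B1=T, B1=F, B2=T, B2=F, B3=F, B4=E, B5=T, B6=F, B7=S, B9=T
#6 (c=8, t=8) -> B1->T, B1->T, B1->T, B1->T, B1->T, B1->T, B1->T, B1->T, B1->T, B1->T, B1->T, B1->F, B2->T, B2->T, ...; covered: B1=T, B1=F, B2=T, B2=F, B3=F, B4=E, B5=T, B6=T, B7=E, B8=F, B9=F
#7 (c=14, t=9) -> B1->T, B1->T, B1->T, B1->T, B1->T, B1->T, B1->T, B1->T, B1->T, B1->T, B1->T, B1->T, B1->F, B2->T, ...; covered: B1=T, B1=F, B2=T, B2=F, B3=T, B4=E, B6=T, B7=E, B8=F, B9=F
#8 (c=10, t=2) -> B1->T, B1->T, B1->T, B1->T, B1->T, B1->T, B1->T, B1->T, B1->F, B2->T, B2->T, B2->T, B2->F, B4->S, ...; covered: B1=T, B1=F, B2=T, B2=F, B3=T, B4=S, B6=F, B7=E, B9=F
#9 (c=9, t=-2) -> B1->T, B1->T, B1->T, B1->T, B1->T, B1->T, B1->F, B2->T, B2->T, B2->T, B2->F, B4->S, B3->T, B7->E, ...; covered: B1=T, B1=F, B2=T, B2=F, B3=T, B4=S, B6=T, B7=E, B8=F, B9=F
#10 (c=2, t=7) -> B1->T, B1->T, B1->T, B1->T, B1->T, B1->T, B1->T, B1->T, B1->T, B1->T, B1->T, B1->F, B2->T, B2->T, ...; covered: B1=T, B1=F, B2=T, B2=F, B3=F, B4=E, B5=F, B6=F, B7=S, B9=T
union over all inputs: B1=T, B1=F, B2=T, B2=F, B3=T, B3=F, B4=S, B4=E, B5=T, B5=F, B6=T, B6=F, B7=S, B7=E, B8=T, B8=F, B9=T, B9=F (18 outcomes)
every size-1 subset falls short of the 18 outcomes (best: 11/18)
every size-2 subset falls short of the 18 outcomes (best: 16/18)
at size 3, {1, 2, 4} reaches all 18 outcomes; every lexicographically earlier size-3 subset fails

Answer: 1, 2, 4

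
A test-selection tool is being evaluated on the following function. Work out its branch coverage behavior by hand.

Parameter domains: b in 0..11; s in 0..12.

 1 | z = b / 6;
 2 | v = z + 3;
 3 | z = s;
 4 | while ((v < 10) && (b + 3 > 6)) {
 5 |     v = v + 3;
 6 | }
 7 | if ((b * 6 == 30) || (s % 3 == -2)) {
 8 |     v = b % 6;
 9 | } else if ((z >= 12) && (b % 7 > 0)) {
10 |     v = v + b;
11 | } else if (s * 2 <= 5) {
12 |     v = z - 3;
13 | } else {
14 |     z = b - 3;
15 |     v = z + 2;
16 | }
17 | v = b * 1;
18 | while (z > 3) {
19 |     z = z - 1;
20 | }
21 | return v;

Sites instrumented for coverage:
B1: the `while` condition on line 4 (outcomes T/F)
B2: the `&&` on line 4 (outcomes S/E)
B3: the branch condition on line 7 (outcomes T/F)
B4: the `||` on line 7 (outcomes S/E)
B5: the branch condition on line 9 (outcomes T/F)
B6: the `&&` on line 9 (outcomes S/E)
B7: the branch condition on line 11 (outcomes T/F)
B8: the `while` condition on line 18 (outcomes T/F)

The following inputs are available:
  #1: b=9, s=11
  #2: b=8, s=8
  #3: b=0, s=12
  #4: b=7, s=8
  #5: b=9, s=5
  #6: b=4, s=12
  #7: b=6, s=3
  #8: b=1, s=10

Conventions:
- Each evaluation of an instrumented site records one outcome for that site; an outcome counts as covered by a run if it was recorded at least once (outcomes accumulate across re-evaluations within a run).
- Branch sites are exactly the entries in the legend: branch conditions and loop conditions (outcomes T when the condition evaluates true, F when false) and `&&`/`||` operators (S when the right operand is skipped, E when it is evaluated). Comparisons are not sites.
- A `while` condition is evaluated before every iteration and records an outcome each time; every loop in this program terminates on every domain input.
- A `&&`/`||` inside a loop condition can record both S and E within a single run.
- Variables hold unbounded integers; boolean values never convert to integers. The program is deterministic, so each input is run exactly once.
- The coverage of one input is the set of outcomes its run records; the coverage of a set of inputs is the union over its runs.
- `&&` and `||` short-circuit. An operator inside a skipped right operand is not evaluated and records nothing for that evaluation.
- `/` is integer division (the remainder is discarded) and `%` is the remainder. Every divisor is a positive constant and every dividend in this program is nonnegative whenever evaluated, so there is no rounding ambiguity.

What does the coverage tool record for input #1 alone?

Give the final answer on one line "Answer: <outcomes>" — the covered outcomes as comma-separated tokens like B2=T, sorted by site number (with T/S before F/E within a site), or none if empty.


Running input #1 (b=9, s=11), event by event:
  B2->E, B1->T, B2->E, B1->T, B2->S, B1->F, B4->E, B3->F, B6->S, B5->F
  B7->F, B8->T, B8->T, B8->T, B8->F
deduplicating events, the covered set is: B1=T, B1=F, B2=S, B2=E, B3=F, B4=E, B5=F, B6=S, B7=F, B8=T, B8=F
Answer: B1=T, B1=F, B2=S, B2=E, B3=F, B4=E, B5=F, B6=S, B7=F, B8=T, B8=F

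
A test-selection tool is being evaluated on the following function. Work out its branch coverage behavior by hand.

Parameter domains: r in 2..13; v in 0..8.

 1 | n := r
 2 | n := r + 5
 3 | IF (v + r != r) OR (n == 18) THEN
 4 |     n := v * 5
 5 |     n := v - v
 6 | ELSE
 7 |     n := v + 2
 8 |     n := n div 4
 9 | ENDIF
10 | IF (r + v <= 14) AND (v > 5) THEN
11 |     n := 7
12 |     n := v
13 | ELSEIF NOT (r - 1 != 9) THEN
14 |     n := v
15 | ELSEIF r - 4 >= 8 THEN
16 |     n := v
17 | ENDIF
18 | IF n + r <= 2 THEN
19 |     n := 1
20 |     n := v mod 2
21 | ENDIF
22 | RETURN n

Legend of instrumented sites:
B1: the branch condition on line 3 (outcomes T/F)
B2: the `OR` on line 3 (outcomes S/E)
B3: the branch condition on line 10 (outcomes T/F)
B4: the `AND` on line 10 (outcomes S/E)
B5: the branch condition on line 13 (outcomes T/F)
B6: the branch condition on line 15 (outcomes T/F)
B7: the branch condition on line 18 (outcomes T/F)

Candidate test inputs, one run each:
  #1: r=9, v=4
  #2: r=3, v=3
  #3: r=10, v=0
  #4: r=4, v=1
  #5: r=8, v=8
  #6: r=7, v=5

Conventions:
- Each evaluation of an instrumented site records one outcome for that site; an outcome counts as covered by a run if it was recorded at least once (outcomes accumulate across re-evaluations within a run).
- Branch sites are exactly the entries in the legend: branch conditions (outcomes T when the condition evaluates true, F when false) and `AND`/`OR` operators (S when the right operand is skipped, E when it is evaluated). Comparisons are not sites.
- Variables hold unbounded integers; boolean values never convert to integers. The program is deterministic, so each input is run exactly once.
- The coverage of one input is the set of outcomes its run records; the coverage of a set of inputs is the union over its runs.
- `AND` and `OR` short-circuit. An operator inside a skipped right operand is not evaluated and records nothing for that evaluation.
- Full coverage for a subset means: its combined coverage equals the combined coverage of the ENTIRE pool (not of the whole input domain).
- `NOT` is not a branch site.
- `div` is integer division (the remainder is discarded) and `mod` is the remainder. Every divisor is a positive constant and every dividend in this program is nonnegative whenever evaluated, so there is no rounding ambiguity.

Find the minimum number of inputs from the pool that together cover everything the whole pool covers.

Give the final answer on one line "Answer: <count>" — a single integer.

test 1 (r=9, v=4) hits B1=T, B2=S, B3=F, B4=E, B5=F, B6=F, B7=F
test 2 (r=3, v=3) hits B1=T, B2=S, B3=F, B4=E, B5=F, B6=F, B7=F
test 3 (r=10, v=0) hits B1=F, B2=E, B3=F, B4=E, B5=T, B7=F
test 4 (r=4, v=1) hits B1=T, B2=S, B3=F, B4=E, B5=F, B6=F, B7=F
test 5 (r=8, v=8) hits B1=T, B2=S, B3=F, B4=S, B5=F, B6=F, B7=F
test 6 (r=7, v=5) hits B1=T, B2=S, B3=F, B4=E, B5=F, B6=F, B7=F
together the pool reaches 11 outcomes: B1=T, B1=F, B2=S, B2=E, B3=F, B4=S, B4=E, B5=T, B5=F, B6=F, B7=F
every size-1 subset falls short of the 11 outcomes (best: 7/11)
inputs {3, 5} (size 2) cover everything; no size-2 subset with a lexicographically smaller index list covers all 11

Answer: 2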